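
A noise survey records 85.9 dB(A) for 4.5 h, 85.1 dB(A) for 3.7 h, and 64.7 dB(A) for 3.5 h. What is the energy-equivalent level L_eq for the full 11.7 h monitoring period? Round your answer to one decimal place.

84.0 dB(A)

L_eq = 10·log₁₀[(1/T)·Σ tᵢ·10^(Lᵢ/10)] with T = 11.7 h.
Σ tᵢ·10^(Lᵢ/10) = 4.5·10^(85.9/10) + 3.7·10^(85.1/10) + 3.5·10^(64.7/10) = 2.958e+09.
L_eq = 10·log₁₀(2.958e+09/11.7) = 84.03 dB(A).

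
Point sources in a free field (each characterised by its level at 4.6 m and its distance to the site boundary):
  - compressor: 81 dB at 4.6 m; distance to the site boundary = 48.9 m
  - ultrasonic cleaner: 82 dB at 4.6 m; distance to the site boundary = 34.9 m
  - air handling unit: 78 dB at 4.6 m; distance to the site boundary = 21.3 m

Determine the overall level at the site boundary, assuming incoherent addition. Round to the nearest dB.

Apply inverse-square spreading to bring every level to the receiver, then sum 10^(L/10).
compressor: 81 − 20·log₁₀(48.9/4.6) = 81 − 20.53 = 60.47 dB.
ultrasonic cleaner: 82 − 20·log₁₀(34.9/4.6) = 82 − 17.60 = 64.40 dB.
air handling unit: 78 − 20·log₁₀(21.3/4.6) = 78 − 13.31 = 64.69 dB.
Σ 10^(L/10) = 6.810e+06 → L_total = 10·log₁₀(6.810e+06) = 68.33 dB.

68 dB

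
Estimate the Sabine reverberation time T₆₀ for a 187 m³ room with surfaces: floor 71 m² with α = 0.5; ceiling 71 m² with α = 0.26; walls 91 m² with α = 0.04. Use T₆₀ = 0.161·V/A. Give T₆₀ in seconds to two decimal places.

0.52 s

Summing Sᵢαᵢ: 71·0.5 + 71·0.26 + 91·0.04 = 57.60 m².
T₆₀ = 0.161 × 187 / 57.60 = 0.523 s.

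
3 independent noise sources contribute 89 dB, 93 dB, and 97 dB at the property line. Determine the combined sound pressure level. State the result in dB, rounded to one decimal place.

For uncorrelated sources the intensities add, so convert each level to linear form, sum, and take 10·log₁₀ of the total.
Σ 10^(L/10) = 10^(89/10) + 10^(93/10) + 10^(97/10) = 7.801e+09.
L_total = 10·log₁₀(7.801e+09) = 98.92 dB.

98.9 dB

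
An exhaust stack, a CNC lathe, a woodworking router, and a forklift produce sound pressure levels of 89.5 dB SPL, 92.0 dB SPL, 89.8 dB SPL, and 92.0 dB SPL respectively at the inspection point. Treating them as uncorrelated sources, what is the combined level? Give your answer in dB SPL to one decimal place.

For uncorrelated sources the intensities add, so convert each level to linear form, sum, and take 10·log₁₀ of the total.
Σ 10^(L/10) = 10^(89.5/10) + 10^(92.0/10) + 10^(89.8/10) + 10^(92.0/10) = 5.016e+09.
L_total = 10·log₁₀(5.016e+09) = 97.00 dB SPL.

97.0 dB SPL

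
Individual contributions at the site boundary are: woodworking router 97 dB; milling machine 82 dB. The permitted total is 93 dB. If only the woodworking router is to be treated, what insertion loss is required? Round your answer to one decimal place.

Everything except the woodworking router sums to 10^(82/10) = 1.585e+08 in linear terms, 82.00 dB.
The limit corresponds to 10^(93/10) = 1.995e+09; subtracting the fixed part leaves 1.837e+09 for the woodworking router, i.e. 92.64 dB.
So the woodworking router must be reduced from 97 to 92.64 dB: IL = 4.36 dB.

4.4 dB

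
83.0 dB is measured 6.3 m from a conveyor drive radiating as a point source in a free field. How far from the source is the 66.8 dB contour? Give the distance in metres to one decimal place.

Point-source spreading drops the level by 20·log₁₀(r₂/r₁); inverting, r₂/r₁ = 10^(ΔL/20).
r₂ = 6.3·10^((83.0−66.8)/20) = 6.3·10^(16.2/20) = 40.68 m.

40.7 m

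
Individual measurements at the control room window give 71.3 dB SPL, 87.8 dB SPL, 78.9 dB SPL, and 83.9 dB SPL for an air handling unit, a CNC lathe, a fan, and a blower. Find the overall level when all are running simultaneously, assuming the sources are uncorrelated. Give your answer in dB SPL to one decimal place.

Incoherent sources combine by intensity addition: L_total = 10·log₁₀(Σ 10^(L_i/10)).
Σ 10^(L/10) = 10^(71.3/10) + 10^(87.8/10) + 10^(78.9/10) + 10^(83.9/10) = 9.391e+08.
L_total = 10·log₁₀(9.391e+08) = 89.73 dB SPL.

89.7 dB SPL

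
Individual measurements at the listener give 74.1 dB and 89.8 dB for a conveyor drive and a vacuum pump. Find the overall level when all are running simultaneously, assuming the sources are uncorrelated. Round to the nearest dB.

Incoherent sources combine by intensity addition: L_total = 10·log₁₀(Σ 10^(L_i/10)).
Σ 10^(L/10) = 10^(74.1/10) + 10^(89.8/10) = 9.807e+08.
L_total = 10·log₁₀(9.807e+08) = 89.92 dB.

90 dB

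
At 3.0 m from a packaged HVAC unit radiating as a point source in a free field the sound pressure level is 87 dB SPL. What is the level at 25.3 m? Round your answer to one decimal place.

68.5 dB SPL

Spherical spreading from a point source gives a 20·log₁₀(r₂/r₁) drop.
L₂ = 87 − 20·log₁₀(25.3/3.0) = 87 − 18.520 = 68.48 dB SPL.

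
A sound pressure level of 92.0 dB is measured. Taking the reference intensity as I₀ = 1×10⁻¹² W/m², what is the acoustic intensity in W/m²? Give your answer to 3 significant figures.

0.00158 W/m²

L = 10·log₁₀(I/I₀) ⇒ I = I₀·10^(L/10) = 10⁻¹² × 10^9.20.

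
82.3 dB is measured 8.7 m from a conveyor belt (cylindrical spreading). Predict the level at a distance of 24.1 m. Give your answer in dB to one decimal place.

For a line source, L₂ = L₁ − 10·log₁₀(r₂/r₁).
L₂ = 82.3 − 10·log₁₀(24.1/8.7) = 82.3 − 4.425 = 77.88 dB.

77.9 dB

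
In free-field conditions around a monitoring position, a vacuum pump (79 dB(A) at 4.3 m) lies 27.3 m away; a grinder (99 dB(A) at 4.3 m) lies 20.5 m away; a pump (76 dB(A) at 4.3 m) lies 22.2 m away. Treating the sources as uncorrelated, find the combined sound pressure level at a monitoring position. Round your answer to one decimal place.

Propagate each source to the receiver with L = L_ref − 20·log₁₀(r/r_ref), then add intensities.
vacuum pump: 79 − 20·log₁₀(27.3/4.3) = 79 − 16.05 = 62.95 dB(A).
grinder: 99 − 20·log₁₀(20.5/4.3) = 99 − 13.57 = 85.43 dB(A).
pump: 76 − 20·log₁₀(22.2/4.3) = 76 − 14.26 = 61.74 dB(A).
Σ 10^(L/10) = 3.529e+08 → L_total = 10·log₁₀(3.529e+08) = 85.48 dB(A).

85.5 dB(A)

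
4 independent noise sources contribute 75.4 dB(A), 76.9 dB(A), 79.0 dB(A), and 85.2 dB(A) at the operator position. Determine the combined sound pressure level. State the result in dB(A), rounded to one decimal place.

For uncorrelated sources the intensities add, so convert each level to linear form, sum, and take 10·log₁₀ of the total.
Σ 10^(L/10) = 10^(75.4/10) + 10^(76.9/10) + 10^(79.0/10) + 10^(85.2/10) = 4.942e+08.
L_total = 10·log₁₀(4.942e+08) = 86.94 dB(A).

86.9 dB(A)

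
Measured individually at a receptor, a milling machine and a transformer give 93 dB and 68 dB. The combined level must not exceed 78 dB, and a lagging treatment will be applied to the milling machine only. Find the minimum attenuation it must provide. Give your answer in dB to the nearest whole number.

Everything except the milling machine sums to 10^(68/10) = 6.310e+06 in linear terms, 68.00 dB.
To meet 78 dB overall, the treated milling machine may contribute at most 10^(78/10) − 6.310e+06 = 5.679e+07, i.e. 77.54 dB.
Required insertion loss = 93 − 77.54 = 15.46 dB.

15 dB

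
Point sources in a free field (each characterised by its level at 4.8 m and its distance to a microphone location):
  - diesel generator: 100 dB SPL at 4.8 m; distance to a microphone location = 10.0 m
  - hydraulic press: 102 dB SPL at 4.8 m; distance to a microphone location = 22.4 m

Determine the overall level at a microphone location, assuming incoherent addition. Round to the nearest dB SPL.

95 dB SPL

Propagate each source to the receiver with L = L_ref − 20·log₁₀(r/r_ref), then add intensities.
diesel generator: 100 − 20·log₁₀(10.0/4.8) = 100 − 6.38 = 93.62 dB SPL.
hydraulic press: 102 − 20·log₁₀(22.4/4.8) = 102 − 13.38 = 88.62 dB SPL.
Σ 10^(L/10) = 3.032e+09 → L_total = 10·log₁₀(3.032e+09) = 94.82 dB SPL.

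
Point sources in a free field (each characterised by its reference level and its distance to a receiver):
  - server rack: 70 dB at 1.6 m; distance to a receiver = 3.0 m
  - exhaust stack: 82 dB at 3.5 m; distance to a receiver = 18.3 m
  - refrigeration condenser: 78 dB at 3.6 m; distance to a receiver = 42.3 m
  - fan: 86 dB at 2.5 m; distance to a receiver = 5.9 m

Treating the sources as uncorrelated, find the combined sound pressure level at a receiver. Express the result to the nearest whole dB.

First find each source's level at the receiver (point-source: −20·log₁₀(r/r_ref)), then combine on an intensity basis.
server rack: 70 − 20·log₁₀(3.0/1.6) = 70 − 5.46 = 64.54 dB.
exhaust stack: 82 − 20·log₁₀(18.3/3.5) = 82 − 14.37 = 67.63 dB.
refrigeration condenser: 78 − 20·log₁₀(42.3/3.6) = 78 − 21.40 = 56.60 dB.
fan: 86 − 20·log₁₀(5.9/2.5) = 86 − 7.46 = 78.54 dB.
Σ 10^(L/10) = 8.058e+07 → L_total = 10·log₁₀(8.058e+07) = 79.06 dB.

79 dB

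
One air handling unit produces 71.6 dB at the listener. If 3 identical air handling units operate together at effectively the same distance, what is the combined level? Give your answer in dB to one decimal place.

76.4 dB

L_total = L₁ + 10·log₁₀ N for N identical incoherent sources.
L_total = 71.6 + 10·log₁₀(3) = 71.6 + 4.771 = 76.37 dB.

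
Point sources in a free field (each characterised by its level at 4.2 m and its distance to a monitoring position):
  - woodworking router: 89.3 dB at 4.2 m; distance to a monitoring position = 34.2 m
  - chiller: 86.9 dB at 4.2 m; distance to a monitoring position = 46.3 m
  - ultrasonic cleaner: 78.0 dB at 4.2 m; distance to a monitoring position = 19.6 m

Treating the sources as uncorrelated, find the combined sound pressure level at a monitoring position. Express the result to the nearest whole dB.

73 dB

Apply inverse-square spreading to bring every level to the receiver, then sum 10^(L/10).
woodworking router: 89.3 − 20·log₁₀(34.2/4.2) = 89.3 − 18.22 = 71.08 dB.
chiller: 86.9 − 20·log₁₀(46.3/4.2) = 86.9 − 20.85 = 66.05 dB.
ultrasonic cleaner: 78.0 − 20·log₁₀(19.6/4.2) = 78.0 − 13.38 = 64.62 dB.
Σ 10^(L/10) = 1.976e+07 → L_total = 10·log₁₀(1.976e+07) = 72.96 dB.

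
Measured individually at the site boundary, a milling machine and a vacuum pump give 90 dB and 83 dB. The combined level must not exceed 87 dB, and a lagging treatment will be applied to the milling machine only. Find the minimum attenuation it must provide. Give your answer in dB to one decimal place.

5.2 dB

Everything except the milling machine sums to 10^(83/10) = 1.995e+08 in linear terms, 83.00 dB.
To meet 87 dB overall, the treated milling machine may contribute at most 10^(87/10) − 1.995e+08 = 3.017e+08, i.e. 84.80 dB.
So the milling machine must be reduced from 90 to 84.80 dB: IL = 5.20 dB.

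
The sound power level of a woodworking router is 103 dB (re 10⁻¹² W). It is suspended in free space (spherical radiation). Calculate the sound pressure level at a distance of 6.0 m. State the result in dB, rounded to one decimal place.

L_p = L_w − 10·log₁₀(4π·r²) with r = 6.0 m.
4π·r² = 452.4 m², 10·log₁₀ of that is 26.555 dB.
L_p = 103 − 26.555 = 76.44 dB.

76.4 dB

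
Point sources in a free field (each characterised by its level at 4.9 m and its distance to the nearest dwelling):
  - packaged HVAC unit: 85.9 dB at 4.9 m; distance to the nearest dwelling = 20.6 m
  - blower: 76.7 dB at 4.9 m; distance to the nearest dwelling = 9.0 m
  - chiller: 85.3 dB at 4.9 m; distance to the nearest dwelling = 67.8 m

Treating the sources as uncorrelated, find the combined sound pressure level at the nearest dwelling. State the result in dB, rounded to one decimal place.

75.8 dB

First find each source's level at the receiver (point-source: −20·log₁₀(r/r_ref)), then combine on an intensity basis.
packaged HVAC unit: 85.9 − 20·log₁₀(20.6/4.9) = 85.9 − 12.47 = 73.43 dB.
blower: 76.7 − 20·log₁₀(9.0/4.9) = 76.7 − 5.28 = 71.42 dB.
chiller: 85.3 − 20·log₁₀(67.8/4.9) = 85.3 − 22.82 = 62.48 dB.
Σ 10^(L/10) = 3.765e+07 → L_total = 10·log₁₀(3.765e+07) = 75.76 dB.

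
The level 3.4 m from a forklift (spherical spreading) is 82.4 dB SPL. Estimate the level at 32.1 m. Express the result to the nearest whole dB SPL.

63 dB SPL

Point-source attenuation: ΔL = 20·log₁₀(r₂/r₁) = 20·log₁₀(32.1/3.4) = 19.501 dB.
L₂ = 82.4 − 20·log₁₀(32.1/3.4) = 82.4 − 19.501 = 62.90 dB SPL.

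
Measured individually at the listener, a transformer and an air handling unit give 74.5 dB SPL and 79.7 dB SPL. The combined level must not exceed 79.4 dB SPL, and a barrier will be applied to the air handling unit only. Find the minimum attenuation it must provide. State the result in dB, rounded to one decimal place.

The untreated sources together contribute 10^(74.5/10) = 2.818e+07, i.e. 74.50 dB SPL.
To meet 79.4 dB SPL overall, the treated air handling unit may contribute at most 10^(79.4/10) − 2.818e+07 = 5.891e+07, i.e. 77.70 dB SPL.
Required insertion loss = 79.7 − 77.70 = 2.00 dB.

2.0 dB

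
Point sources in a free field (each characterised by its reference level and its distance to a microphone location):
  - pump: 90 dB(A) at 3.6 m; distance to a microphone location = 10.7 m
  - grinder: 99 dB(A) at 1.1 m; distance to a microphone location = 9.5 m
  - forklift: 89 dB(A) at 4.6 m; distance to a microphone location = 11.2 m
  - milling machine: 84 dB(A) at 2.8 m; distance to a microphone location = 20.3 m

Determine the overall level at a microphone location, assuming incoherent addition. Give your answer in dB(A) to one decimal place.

85.5 dB(A)

Propagate each source to the receiver with L = L_ref − 20·log₁₀(r/r_ref), then add intensities.
pump: 90 − 20·log₁₀(10.7/3.6) = 90 − 9.46 = 80.54 dB(A).
grinder: 99 − 20·log₁₀(9.5/1.1) = 99 − 18.73 = 80.27 dB(A).
forklift: 89 − 20·log₁₀(11.2/4.6) = 89 − 7.73 = 81.27 dB(A).
milling machine: 84 − 20·log₁₀(20.3/2.8) = 84 − 17.21 = 66.79 dB(A).
Σ 10^(L/10) = 3.585e+08 → L_total = 10·log₁₀(3.585e+08) = 85.54 dB(A).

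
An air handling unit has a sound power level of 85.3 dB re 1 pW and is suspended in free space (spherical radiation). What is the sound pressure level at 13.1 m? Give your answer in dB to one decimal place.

L_p = L_w − 10·log₁₀(4π·r²) with r = 13.1 m.
4π·r² = 2157 m², 10·log₁₀ of that is 33.338 dB.
L_p = 85.3 − 33.338 = 51.96 dB.

52.0 dB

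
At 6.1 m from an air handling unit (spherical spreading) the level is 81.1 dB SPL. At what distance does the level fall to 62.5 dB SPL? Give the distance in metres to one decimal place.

The 18.6 dB drop corresponds to a distance ratio of 10^(18.6/20) for a point source.
r₂ = 6.1·10^((81.1−62.5)/20) = 6.1·10^(18.6/20) = 51.92 m.

51.9 m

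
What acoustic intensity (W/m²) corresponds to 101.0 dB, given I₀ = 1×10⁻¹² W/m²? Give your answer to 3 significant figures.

0.0126 W/m²

I/I₀ = 10^(101.0/10) = 1.259e+10, so I = 1.259e+10 × 10⁻¹² W/m².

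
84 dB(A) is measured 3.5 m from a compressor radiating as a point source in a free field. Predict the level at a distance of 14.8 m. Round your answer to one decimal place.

Point-source attenuation: ΔL = 20·log₁₀(r₂/r₁) = 20·log₁₀(14.8/3.5) = 12.524 dB.
L₂ = 84 − 20·log₁₀(14.8/3.5) = 84 − 12.524 = 71.48 dB(A).

71.5 dB(A)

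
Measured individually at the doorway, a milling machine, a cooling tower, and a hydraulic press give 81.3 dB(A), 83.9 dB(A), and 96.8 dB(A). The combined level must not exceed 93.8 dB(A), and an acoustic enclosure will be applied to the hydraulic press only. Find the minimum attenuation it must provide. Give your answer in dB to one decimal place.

Everything except the hydraulic press sums to 10^(81.3/10) + 10^(83.9/10) = 3.804e+08 in linear terms, 85.80 dB(A).
To meet 93.8 dB(A) overall, the treated hydraulic press may contribute at most 10^(93.8/10) − 3.804e+08 = 2.018e+09, i.e. 93.05 dB(A).
So the hydraulic press must be reduced from 96.8 to 93.05 dB(A): IL = 3.75 dB.

3.7 dB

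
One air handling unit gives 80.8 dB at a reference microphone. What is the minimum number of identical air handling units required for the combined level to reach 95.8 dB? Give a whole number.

32

Need L₁ + 10·log₁₀ N ≥ 95.8, i.e. log₁₀ N ≥ 1.50.
N ≥ 10^(15.0/10) = 31.623, so N = 32.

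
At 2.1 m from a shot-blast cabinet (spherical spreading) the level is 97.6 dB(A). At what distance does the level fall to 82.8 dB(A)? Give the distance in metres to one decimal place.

11.5 m

Point-source spreading drops the level by 20·log₁₀(r₂/r₁); inverting, r₂/r₁ = 10^(ΔL/20).
r₂ = 2.1·10^((97.6−82.8)/20) = 2.1·10^(14.8/20) = 11.54 m.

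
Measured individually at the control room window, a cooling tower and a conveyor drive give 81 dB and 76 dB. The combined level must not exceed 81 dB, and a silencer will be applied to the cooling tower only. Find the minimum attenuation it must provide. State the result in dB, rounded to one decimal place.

Fixed contribution from the other source: Σ 10^(L/10) = 10^(76/10) = 3.981e+07 (76.00 dB).
The limit corresponds to 10^(81/10) = 1.259e+08; subtracting the fixed part leaves 8.608e+07 for the cooling tower, i.e. 79.35 dB.
Required insertion loss = 81 − 79.35 = 1.65 dB.

1.7 dB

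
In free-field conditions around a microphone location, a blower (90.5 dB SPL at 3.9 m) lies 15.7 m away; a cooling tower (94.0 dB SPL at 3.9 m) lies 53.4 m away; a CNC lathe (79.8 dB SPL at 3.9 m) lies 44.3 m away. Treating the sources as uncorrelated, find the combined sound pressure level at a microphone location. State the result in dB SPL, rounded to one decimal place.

79.2 dB SPL

Propagate each source to the receiver with L = L_ref − 20·log₁₀(r/r_ref), then add intensities.
blower: 90.5 − 20·log₁₀(15.7/3.9) = 90.5 − 12.10 = 78.40 dB SPL.
cooling tower: 94.0 − 20·log₁₀(53.4/3.9) = 94.0 − 22.73 = 71.27 dB SPL.
CNC lathe: 79.8 − 20·log₁₀(44.3/3.9) = 79.8 − 21.11 = 58.69 dB SPL.
Σ 10^(L/10) = 8.337e+07 → L_total = 10·log₁₀(8.337e+07) = 79.21 dB SPL.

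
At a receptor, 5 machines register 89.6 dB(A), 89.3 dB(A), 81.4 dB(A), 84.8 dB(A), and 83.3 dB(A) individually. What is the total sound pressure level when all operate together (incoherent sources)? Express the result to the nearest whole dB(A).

94 dB(A)

Incoherent sources combine by intensity addition: L_total = 10·log₁₀(Σ 10^(L_i/10)).
Σ 10^(L/10) = 10^(89.6/10) + 10^(89.3/10) + 10^(81.4/10) + 10^(84.8/10) + 10^(83.3/10) = 2.417e+09.
L_total = 10·log₁₀(2.417e+09) = 93.83 dB(A).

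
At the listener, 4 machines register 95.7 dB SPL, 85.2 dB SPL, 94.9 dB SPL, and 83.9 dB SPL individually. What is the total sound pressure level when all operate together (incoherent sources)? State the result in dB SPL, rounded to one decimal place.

98.7 dB SPL

For uncorrelated sources the intensities add, so convert each level to linear form, sum, and take 10·log₁₀ of the total.
Σ 10^(L/10) = 10^(95.7/10) + 10^(85.2/10) + 10^(94.9/10) + 10^(83.9/10) = 7.382e+09.
L_total = 10·log₁₀(7.382e+09) = 98.68 dB SPL.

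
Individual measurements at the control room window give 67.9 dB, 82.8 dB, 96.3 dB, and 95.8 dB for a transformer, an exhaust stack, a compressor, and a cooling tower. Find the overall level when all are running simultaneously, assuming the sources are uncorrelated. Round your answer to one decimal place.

Incoherent sources combine by intensity addition: L_total = 10·log₁₀(Σ 10^(L_i/10)).
Σ 10^(L/10) = 10^(67.9/10) + 10^(82.8/10) + 10^(96.3/10) + 10^(95.8/10) = 8.264e+09.
L_total = 10·log₁₀(8.264e+09) = 99.17 dB.

99.2 dB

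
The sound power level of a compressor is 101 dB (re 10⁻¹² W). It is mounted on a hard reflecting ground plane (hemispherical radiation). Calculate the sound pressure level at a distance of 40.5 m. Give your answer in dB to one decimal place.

60.9 dB

L_p = L_w − 10·log₁₀(2π·r²) with r = 40.5 m.
2π·r² = 1.031e+04 m², 10·log₁₀ of that is 40.131 dB.
L_p = 101 − 40.131 = 60.87 dB.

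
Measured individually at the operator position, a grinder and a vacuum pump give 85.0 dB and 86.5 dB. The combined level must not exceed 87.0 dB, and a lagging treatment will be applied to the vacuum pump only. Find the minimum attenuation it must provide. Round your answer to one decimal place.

3.8 dB

Everything except the vacuum pump sums to 10^(85.0/10) = 3.162e+08 in linear terms, 85.00 dB.
The limit corresponds to 10^(87.0/10) = 5.012e+08; subtracting the fixed part leaves 1.850e+08 for the vacuum pump, i.e. 82.67 dB.
So the vacuum pump must be reduced from 86.5 to 82.67 dB: IL = 3.83 dB.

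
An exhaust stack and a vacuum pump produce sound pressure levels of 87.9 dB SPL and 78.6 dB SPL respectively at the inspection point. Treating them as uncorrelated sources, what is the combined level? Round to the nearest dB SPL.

Incoherent sources combine by intensity addition: L_total = 10·log₁₀(Σ 10^(L_i/10)).
Σ 10^(L/10) = 10^(87.9/10) + 10^(78.6/10) = 6.890e+08.
L_total = 10·log₁₀(6.890e+08) = 88.38 dB SPL.

88 dB SPL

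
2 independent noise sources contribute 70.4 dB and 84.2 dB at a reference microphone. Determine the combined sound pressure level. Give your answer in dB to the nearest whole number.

For uncorrelated sources the intensities add, so convert each level to linear form, sum, and take 10·log₁₀ of the total.
Σ 10^(L/10) = 10^(70.4/10) + 10^(84.2/10) = 2.740e+08.
L_total = 10·log₁₀(2.740e+08) = 84.38 dB.

84 dB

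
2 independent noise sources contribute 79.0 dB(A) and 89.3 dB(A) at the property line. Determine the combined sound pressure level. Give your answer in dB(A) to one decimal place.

Incoherent sources combine by intensity addition: L_total = 10·log₁₀(Σ 10^(L_i/10)).
Σ 10^(L/10) = 10^(79.0/10) + 10^(89.3/10) = 9.306e+08.
L_total = 10·log₁₀(9.306e+08) = 89.69 dB(A).

89.7 dB(A)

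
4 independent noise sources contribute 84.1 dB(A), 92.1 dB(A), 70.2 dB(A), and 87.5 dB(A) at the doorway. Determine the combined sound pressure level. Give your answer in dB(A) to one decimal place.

93.9 dB(A)

Incoherent sources combine by intensity addition: L_total = 10·log₁₀(Σ 10^(L_i/10)).
Σ 10^(L/10) = 10^(84.1/10) + 10^(92.1/10) + 10^(70.2/10) + 10^(87.5/10) = 2.452e+09.
L_total = 10·log₁₀(2.452e+09) = 93.89 dB(A).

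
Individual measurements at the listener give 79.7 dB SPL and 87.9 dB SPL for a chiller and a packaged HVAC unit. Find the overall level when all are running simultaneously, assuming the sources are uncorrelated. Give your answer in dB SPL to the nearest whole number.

For uncorrelated sources the intensities add, so convert each level to linear form, sum, and take 10·log₁₀ of the total.
Σ 10^(L/10) = 10^(79.7/10) + 10^(87.9/10) = 7.099e+08.
L_total = 10·log₁₀(7.099e+08) = 88.51 dB SPL.

89 dB SPL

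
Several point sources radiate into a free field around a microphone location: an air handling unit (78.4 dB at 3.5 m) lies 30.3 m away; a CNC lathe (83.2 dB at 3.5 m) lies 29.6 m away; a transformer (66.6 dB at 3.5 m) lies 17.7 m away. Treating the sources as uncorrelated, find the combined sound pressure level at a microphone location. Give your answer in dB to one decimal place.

Propagate each source to the receiver with L = L_ref − 20·log₁₀(r/r_ref), then add intensities.
air handling unit: 78.4 − 20·log₁₀(30.3/3.5) = 78.4 − 18.75 = 59.65 dB.
CNC lathe: 83.2 − 20·log₁₀(29.6/3.5) = 83.2 − 18.54 = 64.66 dB.
transformer: 66.6 − 20·log₁₀(17.7/3.5) = 66.6 − 14.08 = 52.52 dB.
Σ 10^(L/10) = 4.023e+06 → L_total = 10·log₁₀(4.023e+06) = 66.05 dB.

66.0 dB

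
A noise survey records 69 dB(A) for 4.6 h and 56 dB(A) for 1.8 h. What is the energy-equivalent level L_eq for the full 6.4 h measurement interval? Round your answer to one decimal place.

67.7 dB(A)

The energy average is taken in the linear domain: L_eq = 10·log₁₀[(Σ tᵢ·10^(Lᵢ/10))/T], T = 6.4 h.
Σ tᵢ·10^(Lᵢ/10) = 4.6·10^(69/10) + 1.8·10^(56/10) = 3.726e+07.
L_eq = 10·log₁₀(3.726e+07/6.4) = 67.65 dB(A).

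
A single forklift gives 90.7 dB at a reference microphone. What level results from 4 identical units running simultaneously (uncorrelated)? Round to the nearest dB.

97 dB

With 4 equal, uncorrelated contributions the intensity is 4× that of one unit, giving a rise of 10·log₁₀ 4.
L_total = 90.7 + 10·log₁₀(4) = 90.7 + 6.021 = 96.72 dB.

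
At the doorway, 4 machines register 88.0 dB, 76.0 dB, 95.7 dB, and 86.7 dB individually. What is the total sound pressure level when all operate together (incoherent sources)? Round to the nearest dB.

For uncorrelated sources the intensities add, so convert each level to linear form, sum, and take 10·log₁₀ of the total.
Σ 10^(L/10) = 10^(88.0/10) + 10^(76.0/10) + 10^(95.7/10) + 10^(86.7/10) = 4.854e+09.
L_total = 10·log₁₀(4.854e+09) = 96.86 dB.

97 dB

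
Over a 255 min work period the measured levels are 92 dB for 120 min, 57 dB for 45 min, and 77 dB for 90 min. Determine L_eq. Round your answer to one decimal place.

88.8 dB

Weight each interval's intensity by its duration and average over T = 255 min:
Σ tᵢ·10^(Lᵢ/10) = 120·10^(92/10) + 45·10^(57/10) + 90·10^(77/10) = 1.947e+11.
L_eq = 10·log₁₀(1.947e+11/255) = 88.83 dB.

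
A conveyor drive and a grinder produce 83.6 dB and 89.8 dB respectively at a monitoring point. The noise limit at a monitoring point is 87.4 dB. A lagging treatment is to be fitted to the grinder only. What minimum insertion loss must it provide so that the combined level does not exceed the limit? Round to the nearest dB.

5 dB

Fixed contribution from the other source: Σ 10^(L/10) = 10^(83.6/10) = 2.291e+08 (83.60 dB).
The limit corresponds to 10^(87.4/10) = 5.495e+08; subtracting the fixed part leaves 3.205e+08 for the grinder, i.e. 85.06 dB.
So the grinder must be reduced from 89.8 to 85.06 dB: IL = 4.74 dB.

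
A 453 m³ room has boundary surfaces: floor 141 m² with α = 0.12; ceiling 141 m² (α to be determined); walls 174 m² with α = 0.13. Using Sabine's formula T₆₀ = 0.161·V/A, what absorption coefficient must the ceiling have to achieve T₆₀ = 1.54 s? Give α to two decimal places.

0.06

From T₆₀ = 0.161·V/A, the target T₆₀ = 1.54 s needs A = 0.161·453/1.54 = 47.36 m².
Absorption from the other surfaces = 141·0.12 + 174·0.13 = 39.54 m², so the ceiling must supply 7.82 m² over 141 m².
α = 7.82/141 = 0.055.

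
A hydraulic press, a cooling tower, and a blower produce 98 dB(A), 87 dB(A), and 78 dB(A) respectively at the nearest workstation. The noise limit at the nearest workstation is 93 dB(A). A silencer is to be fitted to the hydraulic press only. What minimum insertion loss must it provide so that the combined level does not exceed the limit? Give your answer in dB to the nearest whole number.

6 dB

Everything except the hydraulic press sums to 10^(87/10) + 10^(78/10) = 5.643e+08 in linear terms, 87.51 dB(A).
To meet 93 dB(A) overall, the treated hydraulic press may contribute at most 10^(93/10) − 5.643e+08 = 1.431e+09, i.e. 91.56 dB(A).
Required insertion loss = 98 − 91.56 = 6.44 dB.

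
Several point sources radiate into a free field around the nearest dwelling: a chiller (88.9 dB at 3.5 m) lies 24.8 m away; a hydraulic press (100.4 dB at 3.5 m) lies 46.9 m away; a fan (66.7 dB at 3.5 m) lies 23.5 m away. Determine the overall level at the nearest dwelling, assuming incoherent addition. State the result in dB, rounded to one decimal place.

78.8 dB

Apply inverse-square spreading to bring every level to the receiver, then sum 10^(L/10).
chiller: 88.9 − 20·log₁₀(24.8/3.5) = 88.9 − 17.01 = 71.89 dB.
hydraulic press: 100.4 − 20·log₁₀(46.9/3.5) = 100.4 − 22.54 = 77.86 dB.
fan: 66.7 − 20·log₁₀(23.5/3.5) = 66.7 − 16.54 = 50.16 dB.
Σ 10^(L/10) = 7.663e+07 → L_total = 10·log₁₀(7.663e+07) = 78.84 dB.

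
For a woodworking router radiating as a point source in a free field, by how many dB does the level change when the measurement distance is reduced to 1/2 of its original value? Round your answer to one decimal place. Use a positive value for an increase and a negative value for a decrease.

+6.0 dB

A point source loses 6 dB per doubling of distance; generally ΔL = −20·log₁₀(r₂/r₁).
ΔL = −20·log₁₀(0.5) = +6.02 dB.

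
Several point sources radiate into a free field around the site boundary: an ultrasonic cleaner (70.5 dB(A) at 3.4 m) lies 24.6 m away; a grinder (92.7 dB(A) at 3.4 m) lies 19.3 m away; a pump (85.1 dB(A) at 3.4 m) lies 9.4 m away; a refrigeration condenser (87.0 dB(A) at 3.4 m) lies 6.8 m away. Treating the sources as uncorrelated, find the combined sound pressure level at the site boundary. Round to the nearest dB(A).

First find each source's level at the receiver (point-source: −20·log₁₀(r/r_ref)), then combine on an intensity basis.
ultrasonic cleaner: 70.5 − 20·log₁₀(24.6/3.4) = 70.5 − 17.19 = 53.31 dB(A).
grinder: 92.7 − 20·log₁₀(19.3/3.4) = 92.7 − 15.08 = 77.62 dB(A).
pump: 85.1 − 20·log₁₀(9.4/3.4) = 85.1 − 8.83 = 76.27 dB(A).
refrigeration condenser: 87.0 − 20·log₁₀(6.8/3.4) = 87.0 − 6.02 = 80.98 dB(A).
Σ 10^(L/10) = 2.256e+08 → L_total = 10·log₁₀(2.256e+08) = 83.53 dB(A).

84 dB(A)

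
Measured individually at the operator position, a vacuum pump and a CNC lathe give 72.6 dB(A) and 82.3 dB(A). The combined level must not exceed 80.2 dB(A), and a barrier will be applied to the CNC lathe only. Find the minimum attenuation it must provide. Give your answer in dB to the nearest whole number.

3 dB

Everything except the CNC lathe sums to 10^(72.6/10) = 1.820e+07 in linear terms, 72.60 dB(A).
To meet 80.2 dB(A) overall, the treated CNC lathe may contribute at most 10^(80.2/10) − 1.820e+07 = 8.652e+07, i.e. 79.37 dB(A).
So the CNC lathe must be reduced from 82.3 to 79.37 dB(A): IL = 2.93 dB.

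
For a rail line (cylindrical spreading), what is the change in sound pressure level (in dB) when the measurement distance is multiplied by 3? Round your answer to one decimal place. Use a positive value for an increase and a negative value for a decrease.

A line source loses 3 dB per doubling of distance; generally ΔL = −10·log₁₀(r₂/r₁).
ΔL = −10·log₁₀(3) = -4.77 dB.

-4.8 dB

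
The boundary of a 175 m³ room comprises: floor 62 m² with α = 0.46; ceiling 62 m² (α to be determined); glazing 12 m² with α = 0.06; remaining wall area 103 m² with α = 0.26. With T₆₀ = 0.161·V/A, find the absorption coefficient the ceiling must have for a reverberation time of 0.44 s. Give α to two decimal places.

0.13

Required total absorption A = 0.161·175/0.44 = 64.03 m².
Absorption from the other surfaces = 62·0.46 + 12·0.06 + 103·0.26 = 56.02 m², so the ceiling must supply 8.01 m² over 62 m².
α = 8.01/62 = 0.129.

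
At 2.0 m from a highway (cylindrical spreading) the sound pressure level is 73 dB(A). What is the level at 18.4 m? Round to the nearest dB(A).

Cylindrical spreading from a line source gives a 10·log₁₀(r₂/r₁) drop.
L₂ = 73 − 10·log₁₀(18.4/2.0) = 73 − 9.638 = 63.36 dB(A).

63 dB(A)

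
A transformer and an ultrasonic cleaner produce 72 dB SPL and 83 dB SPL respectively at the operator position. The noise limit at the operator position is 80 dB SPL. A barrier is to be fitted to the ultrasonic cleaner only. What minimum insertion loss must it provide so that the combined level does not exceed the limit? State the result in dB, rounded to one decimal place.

Fixed contribution from the other source: Σ 10^(L/10) = 10^(72/10) = 1.585e+07 (72.00 dB SPL).
To meet 80 dB SPL overall, the treated ultrasonic cleaner may contribute at most 10^(80/10) − 1.585e+07 = 8.415e+07, i.e. 79.25 dB SPL.
So the ultrasonic cleaner must be reduced from 83 to 79.25 dB SPL: IL = 3.75 dB.

3.7 dB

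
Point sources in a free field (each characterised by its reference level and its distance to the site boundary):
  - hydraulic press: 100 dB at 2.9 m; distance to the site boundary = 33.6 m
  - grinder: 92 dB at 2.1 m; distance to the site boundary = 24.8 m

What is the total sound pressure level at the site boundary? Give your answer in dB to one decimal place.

79.3 dB

Apply inverse-square spreading to bring every level to the receiver, then sum 10^(L/10).
hydraulic press: 100 − 20·log₁₀(33.6/2.9) = 100 − 21.28 = 78.72 dB.
grinder: 92 − 20·log₁₀(24.8/2.1) = 92 − 21.44 = 70.56 dB.
Σ 10^(L/10) = 8.586e+07 → L_total = 10·log₁₀(8.586e+07) = 79.34 dB.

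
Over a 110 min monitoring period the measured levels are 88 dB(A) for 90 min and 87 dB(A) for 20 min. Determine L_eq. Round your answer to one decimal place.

Weight each interval's intensity by its duration and average over T = 110 min:
Σ tᵢ·10^(Lᵢ/10) = 90·10^(88/10) + 20·10^(87/10) = 6.681e+10.
L_eq = 10·log₁₀(6.681e+10/110) = 87.83 dB(A).

87.8 dB(A)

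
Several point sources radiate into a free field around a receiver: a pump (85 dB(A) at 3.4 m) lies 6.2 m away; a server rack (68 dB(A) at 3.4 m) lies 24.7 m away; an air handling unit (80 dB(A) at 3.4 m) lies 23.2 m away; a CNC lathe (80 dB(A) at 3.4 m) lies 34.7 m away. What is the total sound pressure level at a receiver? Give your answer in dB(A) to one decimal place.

79.9 dB(A)

Apply inverse-square spreading to bring every level to the receiver, then sum 10^(L/10).
pump: 85 − 20·log₁₀(6.2/3.4) = 85 − 5.22 = 79.78 dB(A).
server rack: 68 − 20·log₁₀(24.7/3.4) = 68 − 17.22 = 50.78 dB(A).
air handling unit: 80 − 20·log₁₀(23.2/3.4) = 80 − 16.68 = 63.32 dB(A).
CNC lathe: 80 − 20·log₁₀(34.7/3.4) = 80 − 20.18 = 59.82 dB(A).
Σ 10^(L/10) = 9.833e+07 → L_total = 10·log₁₀(9.833e+07) = 79.93 dB(A).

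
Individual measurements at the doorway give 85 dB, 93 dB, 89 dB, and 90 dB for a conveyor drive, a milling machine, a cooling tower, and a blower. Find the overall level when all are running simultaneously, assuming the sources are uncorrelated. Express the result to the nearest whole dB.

96 dB

Incoherent sources combine by intensity addition: L_total = 10·log₁₀(Σ 10^(L_i/10)).
Σ 10^(L/10) = 10^(85/10) + 10^(93/10) + 10^(89/10) + 10^(90/10) = 4.106e+09.
L_total = 10·log₁₀(4.106e+09) = 96.13 dB.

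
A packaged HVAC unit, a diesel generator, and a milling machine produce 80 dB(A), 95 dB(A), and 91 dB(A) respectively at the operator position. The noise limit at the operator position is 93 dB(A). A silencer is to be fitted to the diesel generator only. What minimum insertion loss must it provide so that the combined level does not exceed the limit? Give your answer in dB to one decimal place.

7.0 dB

The untreated sources together contribute 10^(80/10) + 10^(91/10) = 1.359e+09, i.e. 91.33 dB(A).
To meet 93 dB(A) overall, the treated diesel generator may contribute at most 10^(93/10) − 1.359e+09 = 6.363e+08, i.e. 88.04 dB(A).
Required insertion loss = 95 − 88.04 = 6.96 dB.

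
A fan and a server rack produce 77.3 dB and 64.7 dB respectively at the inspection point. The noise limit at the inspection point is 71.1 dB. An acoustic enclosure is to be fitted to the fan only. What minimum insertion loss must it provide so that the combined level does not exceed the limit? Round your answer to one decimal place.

Everything except the fan sums to 10^(64.7/10) = 2.951e+06 in linear terms, 64.70 dB.
To meet 71.1 dB overall, the treated fan may contribute at most 10^(71.1/10) − 2.951e+06 = 9.931e+06, i.e. 69.97 dB.
So the fan must be reduced from 77.3 to 69.97 dB: IL = 7.33 dB.

7.3 dB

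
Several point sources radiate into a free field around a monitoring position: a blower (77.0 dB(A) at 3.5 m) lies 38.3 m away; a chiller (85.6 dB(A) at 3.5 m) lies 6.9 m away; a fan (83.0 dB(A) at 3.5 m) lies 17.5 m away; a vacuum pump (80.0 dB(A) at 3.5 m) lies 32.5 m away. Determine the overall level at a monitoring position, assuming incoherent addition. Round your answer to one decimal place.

80.1 dB(A)

Propagate each source to the receiver with L = L_ref − 20·log₁₀(r/r_ref), then add intensities.
blower: 77.0 − 20·log₁₀(38.3/3.5) = 77.0 − 20.78 = 56.22 dB(A).
chiller: 85.6 − 20·log₁₀(6.9/3.5) = 85.6 − 5.90 = 79.70 dB(A).
fan: 83.0 − 20·log₁₀(17.5/3.5) = 83.0 − 13.98 = 69.02 dB(A).
vacuum pump: 80.0 − 20·log₁₀(32.5/3.5) = 80.0 − 19.36 = 60.64 dB(A).
Σ 10^(L/10) = 1.030e+08 → L_total = 10·log₁₀(1.030e+08) = 80.13 dB(A).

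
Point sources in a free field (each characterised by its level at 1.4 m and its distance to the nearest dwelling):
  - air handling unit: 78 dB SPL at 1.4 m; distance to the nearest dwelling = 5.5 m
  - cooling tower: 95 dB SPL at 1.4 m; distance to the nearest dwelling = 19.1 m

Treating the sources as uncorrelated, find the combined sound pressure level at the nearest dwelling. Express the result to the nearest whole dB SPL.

First find each source's level at the receiver (point-source: −20·log₁₀(r/r_ref)), then combine on an intensity basis.
air handling unit: 78 − 20·log₁₀(5.5/1.4) = 78 − 11.88 = 66.12 dB SPL.
cooling tower: 95 − 20·log₁₀(19.1/1.4) = 95 − 22.70 = 72.30 dB SPL.
Σ 10^(L/10) = 2.108e+07 → L_total = 10·log₁₀(2.108e+07) = 73.24 dB SPL.

73 dB SPL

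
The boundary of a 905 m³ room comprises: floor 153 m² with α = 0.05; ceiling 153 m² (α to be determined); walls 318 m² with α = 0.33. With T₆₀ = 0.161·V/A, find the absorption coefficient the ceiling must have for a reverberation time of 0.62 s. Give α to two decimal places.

A = 0.161·V/T₆₀ = 0.161·905/0.62 = 235.01 m² sabins.
Absorption from the other surfaces = 153·0.05 + 318·0.33 = 112.59 m², so the ceiling must supply 122.42 m² over 153 m².
α = 122.42/153 = 0.800.

0.80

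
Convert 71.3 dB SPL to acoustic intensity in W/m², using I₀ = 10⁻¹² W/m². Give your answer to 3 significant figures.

1.35e-05 W/m²

I/I₀ = 10^(71.3/10) = 1.349e+07, so I = 1.349e+07 × 10⁻¹² W/m².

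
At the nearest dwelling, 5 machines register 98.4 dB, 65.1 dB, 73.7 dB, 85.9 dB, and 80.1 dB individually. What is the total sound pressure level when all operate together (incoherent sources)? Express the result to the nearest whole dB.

For uncorrelated sources the intensities add, so convert each level to linear form, sum, and take 10·log₁₀ of the total.
Σ 10^(L/10) = 10^(98.4/10) + 10^(65.1/10) + 10^(73.7/10) + 10^(85.9/10) + 10^(80.1/10) = 7.436e+09.
L_total = 10·log₁₀(7.436e+09) = 98.71 dB.

99 dB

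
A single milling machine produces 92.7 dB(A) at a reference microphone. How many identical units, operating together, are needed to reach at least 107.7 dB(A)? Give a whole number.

Need L₁ + 10·log₁₀ N ≥ 107.7, i.e. log₁₀ N ≥ 1.50.
N ≥ 10^(15.0/10) = 31.623, so N = 32.

32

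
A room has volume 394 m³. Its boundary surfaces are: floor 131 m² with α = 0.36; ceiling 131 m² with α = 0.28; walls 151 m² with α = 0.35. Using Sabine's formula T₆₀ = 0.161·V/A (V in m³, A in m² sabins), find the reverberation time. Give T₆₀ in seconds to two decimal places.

0.46 s

Total absorption A = 131·0.36 + 131·0.28 + 151·0.35 = 136.69 m² sabins.
T₆₀ = 0.161·V/A = 0.161·394/136.69 = 0.464 s.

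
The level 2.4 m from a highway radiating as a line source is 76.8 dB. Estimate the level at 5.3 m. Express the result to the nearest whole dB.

73 dB

Line-source attenuation: ΔL = 10·log₁₀(r₂/r₁) = 10·log₁₀(5.3/2.4) = 3.441 dB.
L₂ = 76.8 − 10·log₁₀(5.3/2.4) = 76.8 − 3.441 = 73.36 dB.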